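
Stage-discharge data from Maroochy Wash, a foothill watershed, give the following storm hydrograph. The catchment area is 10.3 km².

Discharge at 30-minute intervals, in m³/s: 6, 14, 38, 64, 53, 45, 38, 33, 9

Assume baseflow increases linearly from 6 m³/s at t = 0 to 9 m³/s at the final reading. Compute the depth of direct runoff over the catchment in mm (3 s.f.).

Direct runoff: 0.00, 7.62, 31.25, 56.88, 45.50, 37.12, 29.75, 24.38, 0.00 m³/s; ΣQ_DR = 232.5 m³/s.
V = ΣQ_DR · Δt = 232.5 × 1800 s = 4.185 × 10^5 m³.
Over A = 10.3 km², depth = V / A = 40.6 mm.

d ≈ 40.6 mm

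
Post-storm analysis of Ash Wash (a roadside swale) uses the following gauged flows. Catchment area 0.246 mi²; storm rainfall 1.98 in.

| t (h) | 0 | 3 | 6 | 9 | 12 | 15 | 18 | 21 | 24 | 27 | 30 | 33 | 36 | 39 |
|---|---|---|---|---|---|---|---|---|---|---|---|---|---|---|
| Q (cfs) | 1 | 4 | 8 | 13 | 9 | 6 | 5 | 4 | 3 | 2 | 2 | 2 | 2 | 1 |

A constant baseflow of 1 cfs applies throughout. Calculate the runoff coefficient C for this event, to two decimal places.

C ≈ 0.46

ΣQ_DR = 48.00 cfs; V = ΣQ_DR·Δt = 5.184 × 10^5 ft³.
Runoff depth d = V / A = 0.9071 in.
C = d / P = 0.9071 / 1.98 = 0.46.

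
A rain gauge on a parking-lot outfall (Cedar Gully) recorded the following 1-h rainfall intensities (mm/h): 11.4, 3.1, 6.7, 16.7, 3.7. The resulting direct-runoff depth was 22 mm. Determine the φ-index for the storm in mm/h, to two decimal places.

φ ≈ 4.27 mm/h

Only the 3 blocks with intensity above φ contribute runoff: 11.4, 6.7, 16.7 mm/h.
Σ(I−φ)·Δt = d  ⇒  (11.4+6.7+16.7 − 3φ)·1 = 22
φ = (34.80 − 22/1) / 3 = 4.27 mm/h.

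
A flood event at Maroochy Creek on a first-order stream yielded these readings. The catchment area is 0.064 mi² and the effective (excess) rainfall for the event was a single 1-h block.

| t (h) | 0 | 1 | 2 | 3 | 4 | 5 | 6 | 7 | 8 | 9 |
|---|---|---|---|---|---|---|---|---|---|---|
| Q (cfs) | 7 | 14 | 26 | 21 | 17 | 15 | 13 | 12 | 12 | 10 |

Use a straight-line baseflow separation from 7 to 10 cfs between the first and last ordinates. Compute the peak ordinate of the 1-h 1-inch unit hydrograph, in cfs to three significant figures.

U_p ≈ 12.2 cfs

Direct runoff: 0.00, 6.67, 18.33, 13.00, 8.67, 6.33, 4.00, 2.67, 2.33, 0.00 cfs; ΣQ_DR = 62.00 cfs, peak = 18.33 cfs.
Runoff depth d = ΣQ_DR·Δt / A = 62.00 × 3600 / (0.064 mi²) = 1.501 in.
The 1-inch UH is the DRH scaled by (1 in)/d, so U_p = 18.33 × 1/1.501 = 12.2 cfs.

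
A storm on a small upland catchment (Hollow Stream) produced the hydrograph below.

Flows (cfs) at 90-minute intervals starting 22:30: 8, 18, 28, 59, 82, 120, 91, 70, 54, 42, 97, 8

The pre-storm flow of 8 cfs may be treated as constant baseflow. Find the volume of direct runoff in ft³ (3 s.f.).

Direct-runoff ordinates (Q − Q_b): 0.0, 10.0, 20.0, 51.0, 74.0, 112.0, 83.0, 62.0, 46.0, 34.0, 89.0, 0.0 cfs.
ΣQ_DR = 581.0 cfs.
With Δt = 1.5 h = 5400 s, V = ΣQ_DR · Δt = 581.0 × 5400 = 3.14 × 10^6 ft³.

V ≈ 3.14 × 10^6 ft³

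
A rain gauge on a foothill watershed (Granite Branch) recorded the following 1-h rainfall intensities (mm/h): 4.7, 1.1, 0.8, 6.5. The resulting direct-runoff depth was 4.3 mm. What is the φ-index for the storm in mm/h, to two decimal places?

φ ≈ 3.45 mm/h

Only the 2 blocks with intensity above φ contribute runoff: 4.7, 6.5 mm/h.
Σ(I−φ)·Δt = d  ⇒  (4.7+6.5 − 2φ)·1 = 4.3
φ = (11.20 − 4.3/1) / 2 = 3.45 mm/h.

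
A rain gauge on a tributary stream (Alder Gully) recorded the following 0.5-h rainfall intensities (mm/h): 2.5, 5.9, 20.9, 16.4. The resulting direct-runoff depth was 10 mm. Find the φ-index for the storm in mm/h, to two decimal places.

Only the 2 blocks with intensity above φ contribute runoff: 20.9, 16.4 mm/h.
Σ(I−φ)·Δt = d  ⇒  (20.9+16.4 − 2φ)·0.5 = 10
φ = (37.30 − 10/0.5) / 2 = 8.65 mm/h.

φ ≈ 8.65 mm/h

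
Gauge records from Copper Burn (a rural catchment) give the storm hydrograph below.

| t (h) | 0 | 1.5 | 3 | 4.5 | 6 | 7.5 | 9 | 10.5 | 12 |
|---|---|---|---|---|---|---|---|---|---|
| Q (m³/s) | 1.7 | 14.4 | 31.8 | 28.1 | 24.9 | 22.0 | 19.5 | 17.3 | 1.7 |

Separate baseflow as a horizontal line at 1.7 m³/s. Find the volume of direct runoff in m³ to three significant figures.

Direct-runoff ordinates (Q − Q_b): 0.0, 12.7, 30.1, 26.4, 23.2, 20.3, 17.8, 15.6, 0.0 m³/s.
ΣQ_DR = 146.1 m³/s.
With Δt = 1.5 h = 5400 s, V = ΣQ_DR · Δt = 146.1 × 5400 = 7.89 × 10^5 m³.

V ≈ 7.89 × 10^5 m³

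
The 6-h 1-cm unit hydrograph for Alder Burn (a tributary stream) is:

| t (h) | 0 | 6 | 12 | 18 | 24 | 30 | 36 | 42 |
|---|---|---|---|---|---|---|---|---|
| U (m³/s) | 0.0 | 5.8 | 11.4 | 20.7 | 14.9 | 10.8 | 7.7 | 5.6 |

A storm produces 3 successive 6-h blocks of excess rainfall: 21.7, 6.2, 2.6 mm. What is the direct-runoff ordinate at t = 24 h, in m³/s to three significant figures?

By discrete convolution, Q_j = Σ (P_i / 10 mm) · U_{j−i}.
At t = 24 h (j=4): Q = (21.7/10)·14.9 + (6.2/10)·20.7 + (2.6/10)·11.4 = 48.1 m³/s.

Q ≈ 48.1 m³/s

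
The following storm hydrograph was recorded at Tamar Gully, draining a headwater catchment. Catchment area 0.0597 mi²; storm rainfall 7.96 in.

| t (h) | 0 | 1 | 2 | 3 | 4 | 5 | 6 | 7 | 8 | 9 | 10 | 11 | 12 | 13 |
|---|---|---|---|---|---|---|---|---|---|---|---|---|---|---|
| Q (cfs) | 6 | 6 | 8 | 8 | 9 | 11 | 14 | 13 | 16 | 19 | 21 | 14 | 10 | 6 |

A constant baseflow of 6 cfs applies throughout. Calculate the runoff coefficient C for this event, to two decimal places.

C ≈ 0.25

ΣQ_DR = 77.00 cfs; V = ΣQ_DR·Δt = 2.772 × 10^5 ft³.
Runoff depth d = V / A = 1.999 in.
C = d / P = 1.999 / 7.96 = 0.25.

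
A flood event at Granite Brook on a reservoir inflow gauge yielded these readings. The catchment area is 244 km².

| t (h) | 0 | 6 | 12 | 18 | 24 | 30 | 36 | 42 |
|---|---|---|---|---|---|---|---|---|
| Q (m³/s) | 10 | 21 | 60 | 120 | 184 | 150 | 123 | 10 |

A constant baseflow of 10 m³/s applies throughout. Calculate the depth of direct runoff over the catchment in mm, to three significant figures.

Direct runoff: 0.0, 11.0, 50.0, 110.0, 174.0, 140.0, 113.0, 0.0 m³/s; ΣQ_DR = 598.0 m³/s.
V = ΣQ_DR · Δt = 598.0 × 21600 s = 1.292 × 10^7 m³.
Over A = 244 km², depth = V / A = 52.9 mm.

d ≈ 52.9 mm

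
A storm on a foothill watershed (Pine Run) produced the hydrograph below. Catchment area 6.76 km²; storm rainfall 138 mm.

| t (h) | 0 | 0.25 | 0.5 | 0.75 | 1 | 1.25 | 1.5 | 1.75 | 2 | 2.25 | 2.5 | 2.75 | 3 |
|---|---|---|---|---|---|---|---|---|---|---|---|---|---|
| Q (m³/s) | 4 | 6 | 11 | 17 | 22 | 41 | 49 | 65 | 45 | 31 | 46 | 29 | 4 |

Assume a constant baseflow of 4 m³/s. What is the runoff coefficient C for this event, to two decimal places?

C ≈ 0.31

ΣQ_DR = 318.0 m³/s; V = ΣQ_DR·Δt = 2.862 × 10^5 m³.
Runoff depth d = V / A = 42.34 mm.
C = d / P = 42.34 / 138 = 0.31.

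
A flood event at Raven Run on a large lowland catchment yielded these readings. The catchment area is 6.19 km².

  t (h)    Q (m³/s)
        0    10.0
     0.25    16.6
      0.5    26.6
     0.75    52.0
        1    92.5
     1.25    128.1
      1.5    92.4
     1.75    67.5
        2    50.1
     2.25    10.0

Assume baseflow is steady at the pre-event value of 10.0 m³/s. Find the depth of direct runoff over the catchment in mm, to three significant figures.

d ≈ 64.8 mm

Direct runoff: 0.0, 6.6, 16.6, 42.0, 82.5, 118.1, 82.4, 57.5, 40.1, 0.0 m³/s; ΣQ_DR = 445.8 m³/s.
V = ΣQ_DR · Δt = 445.8 × 900 s = 4.012 × 10^5 m³.
Over A = 6.19 km², depth = V / A = 64.8 mm.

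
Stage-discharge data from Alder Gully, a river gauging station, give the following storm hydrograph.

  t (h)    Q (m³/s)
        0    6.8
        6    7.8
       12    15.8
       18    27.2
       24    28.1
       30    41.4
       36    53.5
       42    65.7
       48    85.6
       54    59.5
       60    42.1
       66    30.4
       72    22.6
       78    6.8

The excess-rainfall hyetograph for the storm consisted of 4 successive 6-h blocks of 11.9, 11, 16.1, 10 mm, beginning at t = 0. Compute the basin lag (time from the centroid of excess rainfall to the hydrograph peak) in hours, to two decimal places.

t_L ≈ 36.04 h

Centroid of excess rainfall: t_c = Σ P_i·t̄_i / ΣP_i = 11.9633 h (block centres at 3, 9, 15, 21 h).
Hydrograph peak occurs at t = 48 h, so basin lag t_L = 48 − 11.9633 = 36.04 h.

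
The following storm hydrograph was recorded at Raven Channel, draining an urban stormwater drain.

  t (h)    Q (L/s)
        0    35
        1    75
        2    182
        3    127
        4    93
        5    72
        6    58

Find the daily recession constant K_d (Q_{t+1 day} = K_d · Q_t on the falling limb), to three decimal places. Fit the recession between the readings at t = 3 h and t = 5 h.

Between t = 3 h and t = 5 h the flow falls from 127 to 72 L/s over 2×1 h = 2 h.
Per-interval ratio K = (72/127)^(1/2) = 0.7529; K_d = K^(24/1) = 0.001.

K_d ≈ 0.001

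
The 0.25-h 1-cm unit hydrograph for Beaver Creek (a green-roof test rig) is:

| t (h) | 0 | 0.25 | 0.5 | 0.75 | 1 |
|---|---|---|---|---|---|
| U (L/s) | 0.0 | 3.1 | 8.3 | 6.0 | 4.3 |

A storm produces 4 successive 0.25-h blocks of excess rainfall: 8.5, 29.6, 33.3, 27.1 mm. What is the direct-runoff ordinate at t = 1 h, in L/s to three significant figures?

By discrete convolution, Q_j = Σ (P_i / 10 mm) · U_{j−i}.
At t = 1 h (j=4): Q = (8.5/10)·4.3 + (29.6/10)·6.0 + (33.3/10)·8.3 + (27.1/10)·3.1 = 57.5 L/s.

Q ≈ 57.5 L/s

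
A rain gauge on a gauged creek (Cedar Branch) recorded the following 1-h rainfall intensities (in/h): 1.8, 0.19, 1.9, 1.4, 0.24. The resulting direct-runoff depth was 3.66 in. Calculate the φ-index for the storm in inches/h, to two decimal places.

Only the 3 blocks with intensity above φ contribute runoff: 1.8, 1.9, 1.4 in/h.
Σ(I−φ)·Δt = d  ⇒  (1.8+1.9+1.4 − 3φ)·1 = 3.66
φ = (5.100 − 3.66/1) / 3 = 0.48 in/h.

φ ≈ 0.48 in/h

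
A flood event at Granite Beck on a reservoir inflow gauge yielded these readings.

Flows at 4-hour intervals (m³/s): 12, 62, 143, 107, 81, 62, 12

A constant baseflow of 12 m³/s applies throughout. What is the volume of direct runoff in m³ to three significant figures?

V ≈ 5.69 × 10^6 m³

Direct-runoff ordinates (Q − Q_b): 0.0, 50.0, 131.0, 95.0, 69.0, 50.0, 0.0 m³/s.
ΣQ_DR = 395.0 m³/s.
With Δt = 4 h = 14400 s, V = ΣQ_DR · Δt = 395.0 × 14400 = 5.69 × 10^6 m³.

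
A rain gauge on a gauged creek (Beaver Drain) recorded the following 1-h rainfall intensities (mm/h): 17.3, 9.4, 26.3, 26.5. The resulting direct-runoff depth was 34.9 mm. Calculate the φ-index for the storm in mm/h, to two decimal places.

φ ≈ 11.73 mm/h

Only the 3 blocks with intensity above φ contribute runoff: 17.3, 26.3, 26.5 mm/h.
Σ(I−φ)·Δt = d  ⇒  (17.3+26.3+26.5 − 3φ)·1 = 34.9
φ = (70.10 − 34.9/1) / 3 = 11.73 mm/h.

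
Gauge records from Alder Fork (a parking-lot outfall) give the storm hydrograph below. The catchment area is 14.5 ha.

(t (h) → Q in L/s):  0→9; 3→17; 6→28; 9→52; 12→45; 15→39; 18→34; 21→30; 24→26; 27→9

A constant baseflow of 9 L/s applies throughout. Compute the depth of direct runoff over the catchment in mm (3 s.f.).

d ≈ 14.8 mm

Direct runoff: 0.0, 8.0, 19.0, 43.0, 36.0, 30.0, 25.0, 21.0, 17.0, 0.0 L/s; ΣQ_DR = 199.0 L/s.
V = ΣQ_DR · Δt = 199.0 × 10800 s = 2.149 × 10^6 L.
Over A = 14.5 ha, depth = V / A = 14.8 mm.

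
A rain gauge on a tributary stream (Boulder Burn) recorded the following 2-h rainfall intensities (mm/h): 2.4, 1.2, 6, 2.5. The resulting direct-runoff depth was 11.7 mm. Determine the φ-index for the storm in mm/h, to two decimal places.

Only the 3 blocks with intensity above φ contribute runoff: 2.4, 6, 2.5 mm/h.
Σ(I−φ)·Δt = d  ⇒  (2.4+6+2.5 − 3φ)·2 = 11.7
φ = (10.90 − 11.7/2) / 3 = 1.68 mm/h.

φ ≈ 1.68 mm/h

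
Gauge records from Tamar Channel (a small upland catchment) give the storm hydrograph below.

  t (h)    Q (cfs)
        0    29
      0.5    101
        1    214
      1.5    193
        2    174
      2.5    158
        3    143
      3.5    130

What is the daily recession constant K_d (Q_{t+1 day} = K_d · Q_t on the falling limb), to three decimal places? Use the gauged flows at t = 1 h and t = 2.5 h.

K_d ≈ 0.008

Between t = 1 h and t = 2.5 h the flow falls from 214 to 158 cfs over 3×0.5 h = 1.5 h.
Per-interval ratio K = (158/214)^(1/3) = 0.9038; K_d = K^(24/0.5) = 0.008.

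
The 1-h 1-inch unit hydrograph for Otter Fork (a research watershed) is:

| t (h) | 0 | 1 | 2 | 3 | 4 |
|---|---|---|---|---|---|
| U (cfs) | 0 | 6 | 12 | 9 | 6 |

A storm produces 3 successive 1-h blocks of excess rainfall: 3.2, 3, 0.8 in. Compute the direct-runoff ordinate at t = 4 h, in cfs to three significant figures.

Q ≈ 55.8 cfs

By discrete convolution, Q_j = Σ (P_i / 1 in) · U_{j−i}.
At t = 4 h (j=4): Q = (3.2/1)·6 + (3/1)·9 + (0.8/1)·12 = 55.8 cfs.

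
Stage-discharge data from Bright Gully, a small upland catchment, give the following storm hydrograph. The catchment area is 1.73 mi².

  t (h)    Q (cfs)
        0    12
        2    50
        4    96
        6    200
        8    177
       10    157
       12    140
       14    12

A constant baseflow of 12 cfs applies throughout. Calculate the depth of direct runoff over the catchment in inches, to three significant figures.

Direct runoff: 0.0, 38.0, 84.0, 188.0, 165.0, 145.0, 128.0, 0.0 cfs; ΣQ_DR = 748.0 cfs.
V = ΣQ_DR · Δt = 748.0 × 7200 s = 5.386 × 10^6 ft³.
Over A = 1.73 mi², depth = V / A = 1.34 in.

d ≈ 1.34 in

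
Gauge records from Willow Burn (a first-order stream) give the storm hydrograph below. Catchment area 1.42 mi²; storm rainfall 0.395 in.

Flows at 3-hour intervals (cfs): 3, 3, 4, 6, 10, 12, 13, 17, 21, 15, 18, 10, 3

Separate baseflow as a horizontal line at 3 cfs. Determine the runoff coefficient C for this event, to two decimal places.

C ≈ 0.80

ΣQ_DR = 96.00 cfs; V = ΣQ_DR·Δt = 1.037 × 10^6 ft³.
Runoff depth d = V / A = 0.3143 in.
C = d / P = 0.3143 / 0.395 = 0.80.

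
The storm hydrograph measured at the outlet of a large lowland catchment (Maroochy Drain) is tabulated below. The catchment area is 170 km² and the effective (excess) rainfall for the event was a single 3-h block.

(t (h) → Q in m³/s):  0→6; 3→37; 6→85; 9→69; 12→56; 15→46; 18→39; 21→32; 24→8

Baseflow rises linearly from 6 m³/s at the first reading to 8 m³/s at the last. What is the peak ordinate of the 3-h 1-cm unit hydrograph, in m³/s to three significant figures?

Direct runoff: 0.00, 30.75, 78.50, 62.25, 49.00, 38.75, 31.50, 24.25, 0.00 m³/s; ΣQ_DR = 315.0 m³/s, peak = 78.50 m³/s.
Runoff depth d = ΣQ_DR·Δt / A = 315.0 × 10800 / (170 km²) = 20.01 mm.
The 1-cm UH is the DRH scaled by (10 mm)/d, so U_p = 78.50 × 10/20.01 = 39.2 m³/s.

U_p ≈ 39.2 m³/s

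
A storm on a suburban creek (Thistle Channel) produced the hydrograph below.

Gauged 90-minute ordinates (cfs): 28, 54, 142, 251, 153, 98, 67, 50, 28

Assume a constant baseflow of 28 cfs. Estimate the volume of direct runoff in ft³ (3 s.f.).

V ≈ 3.34 × 10^6 ft³

Direct-runoff ordinates (Q − Q_b): 0.0, 26.0, 114.0, 223.0, 125.0, 70.0, 39.0, 22.0, 0.0 cfs.
ΣQ_DR = 619.0 cfs.
With Δt = 1.5 h = 5400 s, V = ΣQ_DR · Δt = 619.0 × 5400 = 3.34 × 10^6 ft³.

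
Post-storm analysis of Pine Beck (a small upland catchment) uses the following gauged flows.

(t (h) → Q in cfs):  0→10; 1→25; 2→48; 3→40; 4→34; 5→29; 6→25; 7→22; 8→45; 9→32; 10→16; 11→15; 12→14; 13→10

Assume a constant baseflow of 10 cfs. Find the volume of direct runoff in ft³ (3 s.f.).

V ≈ 8.10 × 10^5 ft³

Direct-runoff ordinates (Q − Q_b): 0.0, 15.0, 38.0, 30.0, 24.0, 19.0, 15.0, 12.0, 35.0, 22.0, 6.0, 5.0, 4.0, 0.0 cfs.
ΣQ_DR = 225.0 cfs.
With Δt = 1 h = 3600 s, V = ΣQ_DR · Δt = 225.0 × 3600 = 8.10 × 10^5 ft³.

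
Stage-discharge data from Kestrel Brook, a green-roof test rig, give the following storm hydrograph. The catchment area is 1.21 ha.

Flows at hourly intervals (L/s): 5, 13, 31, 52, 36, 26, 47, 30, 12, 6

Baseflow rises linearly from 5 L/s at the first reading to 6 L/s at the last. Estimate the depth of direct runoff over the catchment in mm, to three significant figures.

Direct runoff: 0.00, 7.89, 25.78, 46.67, 30.56, 20.44, 41.33, 24.22, 6.11, 0.00 L/s; ΣQ_DR = 203.0 L/s.
V = ΣQ_DR · Δt = 203.0 × 3600 s = 7.308 × 10^5 L.
Over A = 1.21 ha, depth = V / A = 60.4 mm.

d ≈ 60.4 mm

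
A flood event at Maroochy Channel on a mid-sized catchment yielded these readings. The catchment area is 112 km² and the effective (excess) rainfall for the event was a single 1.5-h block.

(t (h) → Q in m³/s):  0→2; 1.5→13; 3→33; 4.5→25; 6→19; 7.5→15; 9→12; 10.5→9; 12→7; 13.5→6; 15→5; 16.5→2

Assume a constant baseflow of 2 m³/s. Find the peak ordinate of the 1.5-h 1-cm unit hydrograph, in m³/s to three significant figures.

U_p ≈ 51.9 m³/s

Direct runoff: 0.0, 11.0, 31.0, 23.0, 17.0, 13.0, 10.0, 7.0, 5.0, 4.0, 3.0, 0.0 m³/s; ΣQ_DR = 124.0 m³/s, peak = 31.0 m³/s.
Runoff depth d = ΣQ_DR·Δt / A = 124.0 × 5400 / (112 km²) = 5.979 mm.
The 1-cm UH is the DRH scaled by (10 mm)/d, so U_p = 31.0 × 10/5.979 = 51.9 m³/s.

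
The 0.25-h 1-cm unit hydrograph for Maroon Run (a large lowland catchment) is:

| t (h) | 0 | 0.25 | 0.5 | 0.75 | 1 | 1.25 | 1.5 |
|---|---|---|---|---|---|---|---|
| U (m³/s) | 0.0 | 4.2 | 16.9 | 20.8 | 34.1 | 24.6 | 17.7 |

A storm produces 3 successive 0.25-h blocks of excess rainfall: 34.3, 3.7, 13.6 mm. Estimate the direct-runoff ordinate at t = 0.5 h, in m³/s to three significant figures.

By discrete convolution, Q_j = Σ (P_i / 10 mm) · U_{j−i}.
At t = 0.5 h (j=2): Q = (34.3/10)·16.9 + (3.7/10)·4.2 + (13.6/10)·0.0 = 59.5 m³/s.

Q ≈ 59.5 m³/s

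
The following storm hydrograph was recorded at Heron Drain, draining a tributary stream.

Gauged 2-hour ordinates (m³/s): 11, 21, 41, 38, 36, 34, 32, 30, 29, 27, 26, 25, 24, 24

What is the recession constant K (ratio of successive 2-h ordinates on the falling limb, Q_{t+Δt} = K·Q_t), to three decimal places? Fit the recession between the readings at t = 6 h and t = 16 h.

K ≈ 0.947

Using the recession-limb readings at t = 6 h and t = 16 h: Q falls from 38 to 29 m³/s over 5 intervals.
K = (Q₂/Q₁)^(1/5) = (29/38)^(1/5) = 0.947.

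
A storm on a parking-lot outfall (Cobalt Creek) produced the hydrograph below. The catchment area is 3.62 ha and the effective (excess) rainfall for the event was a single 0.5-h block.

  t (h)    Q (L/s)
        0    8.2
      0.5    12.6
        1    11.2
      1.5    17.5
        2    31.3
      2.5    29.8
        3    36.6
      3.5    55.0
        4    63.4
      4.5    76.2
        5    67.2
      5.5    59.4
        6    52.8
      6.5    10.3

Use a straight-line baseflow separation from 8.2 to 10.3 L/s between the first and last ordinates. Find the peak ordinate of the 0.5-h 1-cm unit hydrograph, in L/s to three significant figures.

U_p ≈ 33.3 L/s

Direct runoff: 0.00, 4.24, 2.68, 8.82, 22.45, 20.79, 27.43, 45.67, 53.91, 66.55, 57.38, 49.42, 42.66, 0.00 L/s; ΣQ_DR = 402.0 L/s, peak = 66.55 L/s.
Runoff depth d = ΣQ_DR·Δt / A = 402.0 × 1800 / (3.62 ha) = 19.99 mm.
The 1-cm UH is the DRH scaled by (10 mm)/d, so U_p = 66.55 × 10/19.99 = 33.3 L/s.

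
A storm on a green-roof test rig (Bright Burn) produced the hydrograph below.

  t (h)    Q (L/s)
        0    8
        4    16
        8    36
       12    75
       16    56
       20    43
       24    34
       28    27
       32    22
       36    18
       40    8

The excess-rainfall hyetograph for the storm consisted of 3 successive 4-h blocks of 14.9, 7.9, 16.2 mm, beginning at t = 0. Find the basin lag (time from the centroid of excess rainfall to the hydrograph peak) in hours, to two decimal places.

Centroid of excess rainfall: t_c = Σ P_i·t̄_i / ΣP_i = 6.1333 h (block centres at 2, 6, 10 h).
Hydrograph peak occurs at t = 12 h, so basin lag t_L = 12 − 6.1333 = 5.87 h.

t_L ≈ 5.87 h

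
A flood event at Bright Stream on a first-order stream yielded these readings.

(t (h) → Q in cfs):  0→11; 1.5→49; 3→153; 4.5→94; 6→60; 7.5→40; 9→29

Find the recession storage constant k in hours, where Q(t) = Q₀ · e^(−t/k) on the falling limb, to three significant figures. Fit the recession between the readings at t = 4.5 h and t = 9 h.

k ≈ 3.83 h

On the falling limb, Q drops from 94 to 29 cfs between t = 4.5 h and t = 9 h (Δt = 4.5 h).
k = −Δt / ln(Q₂/Q₁) = −4.5 / ln(29/94) = 3.83 h.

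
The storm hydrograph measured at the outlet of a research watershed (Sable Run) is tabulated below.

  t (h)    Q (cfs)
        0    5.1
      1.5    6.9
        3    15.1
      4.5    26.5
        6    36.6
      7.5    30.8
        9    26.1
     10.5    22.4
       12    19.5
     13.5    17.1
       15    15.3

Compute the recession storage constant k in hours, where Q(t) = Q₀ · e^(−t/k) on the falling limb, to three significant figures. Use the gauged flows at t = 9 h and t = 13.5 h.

k ≈ 10.6 h

On the falling limb, Q drops from 26.1 to 17.1 cfs between t = 9 h and t = 13.5 h (Δt = 4.5 h).
k = −Δt / ln(Q₂/Q₁) = −4.5 / ln(17.1/26.1) = 10.6 h.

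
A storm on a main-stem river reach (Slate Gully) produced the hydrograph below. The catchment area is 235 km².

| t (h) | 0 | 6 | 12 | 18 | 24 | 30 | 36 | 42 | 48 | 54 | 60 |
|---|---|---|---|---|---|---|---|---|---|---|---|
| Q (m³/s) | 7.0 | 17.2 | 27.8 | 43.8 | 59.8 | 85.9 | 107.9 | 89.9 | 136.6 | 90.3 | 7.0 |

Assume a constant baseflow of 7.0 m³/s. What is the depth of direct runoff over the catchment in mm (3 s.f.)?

d ≈ 54.8 mm

Direct runoff: 0.0, 10.2, 20.8, 36.8, 52.8, 78.9, 100.9, 82.9, 129.6, 83.3, 0.0 m³/s; ΣQ_DR = 596.2 m³/s.
V = ΣQ_DR · Δt = 596.2 × 21600 s = 1.288 × 10^7 m³.
Over A = 235 km², depth = V / A = 54.8 mm.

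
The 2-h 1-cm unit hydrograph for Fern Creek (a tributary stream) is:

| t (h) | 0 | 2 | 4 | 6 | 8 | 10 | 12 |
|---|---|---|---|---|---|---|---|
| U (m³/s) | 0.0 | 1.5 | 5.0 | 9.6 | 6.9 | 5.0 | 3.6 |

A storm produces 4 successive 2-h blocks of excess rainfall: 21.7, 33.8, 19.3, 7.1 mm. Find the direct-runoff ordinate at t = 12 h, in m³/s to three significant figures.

Q ≈ 44.8 m³/s

By discrete convolution, Q_j = Σ (P_i / 10 mm) · U_{j−i}.
At t = 12 h (j=6): Q = (21.7/10)·3.6 + (33.8/10)·5.0 + (19.3/10)·6.9 + (7.1/10)·9.6 = 44.8 m³/s.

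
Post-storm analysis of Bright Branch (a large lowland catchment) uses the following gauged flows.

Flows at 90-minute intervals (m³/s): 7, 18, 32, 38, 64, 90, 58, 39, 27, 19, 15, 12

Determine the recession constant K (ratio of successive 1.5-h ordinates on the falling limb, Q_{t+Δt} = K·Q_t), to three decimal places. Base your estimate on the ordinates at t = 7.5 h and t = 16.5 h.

Using the recession-limb readings at t = 7.5 h and t = 16.5 h: Q falls from 90 to 12 m³/s over 6 intervals.
K = (Q₂/Q₁)^(1/6) = (12/90)^(1/6) = 0.715.

K ≈ 0.715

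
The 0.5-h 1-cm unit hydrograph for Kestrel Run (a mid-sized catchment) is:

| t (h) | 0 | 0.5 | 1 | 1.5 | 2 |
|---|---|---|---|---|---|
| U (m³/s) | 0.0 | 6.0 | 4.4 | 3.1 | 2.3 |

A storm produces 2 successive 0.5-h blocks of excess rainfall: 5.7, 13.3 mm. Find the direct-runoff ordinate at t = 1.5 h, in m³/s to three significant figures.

Q ≈ 7.62 m³/s

By discrete convolution, Q_j = Σ (P_i / 10 mm) · U_{j−i}.
At t = 1.5 h (j=3): Q = (5.7/10)·3.1 + (13.3/10)·4.4 = 7.62 m³/s.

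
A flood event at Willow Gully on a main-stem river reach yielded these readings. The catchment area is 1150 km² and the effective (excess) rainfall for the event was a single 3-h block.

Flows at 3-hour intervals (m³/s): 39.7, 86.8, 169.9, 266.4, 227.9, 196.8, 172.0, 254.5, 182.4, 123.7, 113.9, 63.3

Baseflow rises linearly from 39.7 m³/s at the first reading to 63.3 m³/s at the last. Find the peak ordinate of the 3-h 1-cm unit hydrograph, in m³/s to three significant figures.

U_p ≈ 183 m³/s

Direct runoff: 0.00, 44.95, 125.91, 220.26, 179.62, 146.37, 119.43, 199.78, 125.54, 64.69, 52.75, 0.00 m³/s; ΣQ_DR = 1279 m³/s, peak = 220.26 m³/s.
Runoff depth d = ΣQ_DR·Δt / A = 1279 × 10800 / (1150 km²) = 12.01 mm.
The 1-cm UH is the DRH scaled by (10 mm)/d, so U_p = 220.26 × 10/12.01 = 183 m³/s.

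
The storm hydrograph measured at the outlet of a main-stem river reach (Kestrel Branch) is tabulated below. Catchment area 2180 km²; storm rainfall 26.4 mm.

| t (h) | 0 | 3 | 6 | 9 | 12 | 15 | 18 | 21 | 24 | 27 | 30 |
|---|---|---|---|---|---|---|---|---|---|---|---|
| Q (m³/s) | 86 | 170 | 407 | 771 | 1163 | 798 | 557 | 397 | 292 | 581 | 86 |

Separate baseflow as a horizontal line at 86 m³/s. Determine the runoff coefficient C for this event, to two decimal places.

C ≈ 0.82

ΣQ_DR = 4362 m³/s; V = ΣQ_DR·Δt = 4.711 × 10^7 m³.
Runoff depth d = V / A = 21.61 mm.
C = d / P = 21.61 / 26.4 = 0.82.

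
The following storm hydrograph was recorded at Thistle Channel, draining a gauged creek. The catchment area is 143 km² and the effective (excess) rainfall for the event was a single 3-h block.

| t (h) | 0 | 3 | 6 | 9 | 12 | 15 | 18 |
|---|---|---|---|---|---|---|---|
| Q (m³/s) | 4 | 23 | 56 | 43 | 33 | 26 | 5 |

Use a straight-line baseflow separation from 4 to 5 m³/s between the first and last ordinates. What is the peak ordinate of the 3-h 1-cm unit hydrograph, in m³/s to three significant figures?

Direct runoff: 0.00, 18.83, 51.67, 38.50, 28.33, 21.17, 0.00 m³/s; ΣQ_DR = 158.5 m³/s, peak = 51.67 m³/s.
Runoff depth d = ΣQ_DR·Δt / A = 158.5 × 10800 / (143 km²) = 11.97 mm.
The 1-cm UH is the DRH scaled by (10 mm)/d, so U_p = 51.67 × 10/11.97 = 43.2 m³/s.

U_p ≈ 43.2 m³/s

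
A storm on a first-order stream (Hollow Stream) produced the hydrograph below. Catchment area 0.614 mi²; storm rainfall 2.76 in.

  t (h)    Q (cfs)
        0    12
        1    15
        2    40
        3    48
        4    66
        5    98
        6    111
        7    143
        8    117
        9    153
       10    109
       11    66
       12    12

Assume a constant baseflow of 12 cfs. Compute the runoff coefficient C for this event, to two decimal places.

ΣQ_DR = 834.0 cfs; V = ΣQ_DR·Δt = 3.002 × 10^6 ft³.
Runoff depth d = V / A = 2.105 in.
C = d / P = 2.105 / 2.76 = 0.76.

C ≈ 0.76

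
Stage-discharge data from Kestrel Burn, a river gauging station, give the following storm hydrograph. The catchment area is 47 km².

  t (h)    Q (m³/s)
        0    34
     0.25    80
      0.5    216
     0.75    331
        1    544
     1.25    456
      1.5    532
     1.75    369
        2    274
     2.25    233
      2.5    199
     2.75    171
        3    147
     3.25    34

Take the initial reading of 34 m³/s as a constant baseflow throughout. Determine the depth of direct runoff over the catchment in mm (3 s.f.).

Direct runoff: 0.0, 46.0, 182.0, 297.0, 510.0, 422.0, 498.0, 335.0, 240.0, 199.0, 165.0, 137.0, 113.0, 0.0 m³/s; ΣQ_DR = 3144 m³/s.
V = ΣQ_DR · Δt = 3144 × 900 s = 2.830 × 10^6 m³.
Over A = 47 km², depth = V / A = 60.2 mm.

d ≈ 60.2 mm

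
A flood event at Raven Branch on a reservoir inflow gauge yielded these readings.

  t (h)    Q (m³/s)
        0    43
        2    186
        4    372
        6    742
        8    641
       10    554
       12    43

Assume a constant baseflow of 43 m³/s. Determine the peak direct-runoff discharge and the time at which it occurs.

Subtracting baseflow gives direct-runoff ordinates: 0.0, 143.0, 329.0, 699.0, 598.0, 511.0, 0.0 m³/s.
The maximum is 699.0 m³/s, occurring at the reading for t = 6 h.

Q_p = 699.0 m³/s at t = 6 h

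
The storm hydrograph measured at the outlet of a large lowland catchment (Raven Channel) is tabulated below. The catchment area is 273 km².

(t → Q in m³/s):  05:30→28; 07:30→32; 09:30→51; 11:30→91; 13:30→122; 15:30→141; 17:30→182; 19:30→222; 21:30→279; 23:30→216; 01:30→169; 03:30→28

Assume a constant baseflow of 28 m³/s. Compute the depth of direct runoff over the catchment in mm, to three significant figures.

Direct runoff: 0.0, 4.0, 23.0, 63.0, 94.0, 113.0, 154.0, 194.0, 251.0, 188.0, 141.0, 0.0 m³/s; ΣQ_DR = 1225 m³/s.
V = ΣQ_DR · Δt = 1225 × 7200 s = 8.820 × 10^6 m³.
Over A = 273 km², depth = V / A = 32.3 mm.

d ≈ 32.3 mm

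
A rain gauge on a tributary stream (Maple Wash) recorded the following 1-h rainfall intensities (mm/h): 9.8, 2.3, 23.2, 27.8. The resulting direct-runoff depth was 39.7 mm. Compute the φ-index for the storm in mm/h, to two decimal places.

Only the 3 blocks with intensity above φ contribute runoff: 9.8, 23.2, 27.8 mm/h.
Σ(I−φ)·Δt = d  ⇒  (9.8+23.2+27.8 − 3φ)·1 = 39.7
φ = (60.80 − 39.7/1) / 3 = 7.03 mm/h.

φ ≈ 7.03 mm/h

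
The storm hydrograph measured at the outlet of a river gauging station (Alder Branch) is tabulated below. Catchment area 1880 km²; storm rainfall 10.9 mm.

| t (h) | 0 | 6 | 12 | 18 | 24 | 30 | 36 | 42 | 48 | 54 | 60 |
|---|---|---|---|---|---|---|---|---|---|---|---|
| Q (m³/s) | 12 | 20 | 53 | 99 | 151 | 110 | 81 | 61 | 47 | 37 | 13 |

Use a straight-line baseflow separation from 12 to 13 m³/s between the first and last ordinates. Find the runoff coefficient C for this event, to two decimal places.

C ≈ 0.58

ΣQ_DR = 546.5 m³/s; V = ΣQ_DR·Δt = 1.180 × 10^7 m³.
Runoff depth d = V / A = 6.279 mm.
C = d / P = 6.279 / 10.9 = 0.58.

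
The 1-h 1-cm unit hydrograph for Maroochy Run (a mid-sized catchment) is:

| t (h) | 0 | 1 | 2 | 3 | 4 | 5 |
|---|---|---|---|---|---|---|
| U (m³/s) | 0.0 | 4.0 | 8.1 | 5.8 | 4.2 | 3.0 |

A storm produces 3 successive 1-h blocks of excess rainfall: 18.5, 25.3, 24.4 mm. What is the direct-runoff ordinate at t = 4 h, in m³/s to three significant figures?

Q ≈ 42.2 m³/s

By discrete convolution, Q_j = Σ (P_i / 10 mm) · U_{j−i}.
At t = 4 h (j=4): Q = (18.5/10)·4.2 + (25.3/10)·5.8 + (24.4/10)·8.1 = 42.2 m³/s.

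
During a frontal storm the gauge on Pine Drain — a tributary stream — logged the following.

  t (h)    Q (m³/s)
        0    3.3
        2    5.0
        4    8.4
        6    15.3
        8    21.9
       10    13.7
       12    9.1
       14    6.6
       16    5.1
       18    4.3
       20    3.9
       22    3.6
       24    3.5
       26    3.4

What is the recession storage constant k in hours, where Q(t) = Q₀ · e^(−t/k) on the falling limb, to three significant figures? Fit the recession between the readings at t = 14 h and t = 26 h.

On the falling limb, Q drops from 6.6 to 3.4 m³/s between t = 14 h and t = 26 h (Δt = 12 h).
k = −Δt / ln(Q₂/Q₁) = −12 / ln(3.4/6.6) = 18.1 h.

k ≈ 18.1 h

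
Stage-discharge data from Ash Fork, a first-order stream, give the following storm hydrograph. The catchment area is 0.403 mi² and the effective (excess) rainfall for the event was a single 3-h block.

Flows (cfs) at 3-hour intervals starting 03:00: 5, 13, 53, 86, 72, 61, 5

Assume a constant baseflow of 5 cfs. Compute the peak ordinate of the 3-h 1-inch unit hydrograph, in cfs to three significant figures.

Direct runoff: 0.0, 8.0, 48.0, 81.0, 67.0, 56.0, 0.0 cfs; ΣQ_DR = 260.0 cfs, peak = 81.0 cfs.
Runoff depth d = ΣQ_DR·Δt / A = 260.0 × 10800 / (0.403 mi²) = 2.999 in.
The 1-inch UH is the DRH scaled by (1 in)/d, so U_p = 81.0 × 1/2.999 = 27.0 cfs.

U_p ≈ 27.0 cfs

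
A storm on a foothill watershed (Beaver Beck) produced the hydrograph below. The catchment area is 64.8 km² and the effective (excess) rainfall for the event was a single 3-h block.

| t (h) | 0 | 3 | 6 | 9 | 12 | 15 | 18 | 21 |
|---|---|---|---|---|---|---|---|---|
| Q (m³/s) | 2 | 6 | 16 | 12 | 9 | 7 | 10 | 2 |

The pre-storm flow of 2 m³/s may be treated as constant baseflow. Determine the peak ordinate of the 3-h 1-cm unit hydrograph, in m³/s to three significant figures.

U_p ≈ 17.5 m³/s

Direct runoff: 0.0, 4.0, 14.0, 10.0, 7.0, 5.0, 8.0, 0.0 m³/s; ΣQ_DR = 48.00 m³/s, peak = 14.0 m³/s.
Runoff depth d = ΣQ_DR·Δt / A = 48.00 × 10800 / (64.8 km²) = 8.000 mm.
The 1-cm UH is the DRH scaled by (10 mm)/d, so U_p = 14.0 × 10/8.000 = 17.5 m³/s.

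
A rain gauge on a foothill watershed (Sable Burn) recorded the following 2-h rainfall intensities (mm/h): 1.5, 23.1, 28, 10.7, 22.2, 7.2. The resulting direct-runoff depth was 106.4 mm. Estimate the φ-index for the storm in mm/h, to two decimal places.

Only the 4 blocks with intensity above φ contribute runoff: 23.1, 28, 10.7, 22.2 mm/h.
Σ(I−φ)·Δt = d  ⇒  (23.1+28+10.7+22.2 − 4φ)·2 = 106.4
φ = (84.00 − 106.4/2) / 4 = 7.70 mm/h.

φ ≈ 7.70 mm/h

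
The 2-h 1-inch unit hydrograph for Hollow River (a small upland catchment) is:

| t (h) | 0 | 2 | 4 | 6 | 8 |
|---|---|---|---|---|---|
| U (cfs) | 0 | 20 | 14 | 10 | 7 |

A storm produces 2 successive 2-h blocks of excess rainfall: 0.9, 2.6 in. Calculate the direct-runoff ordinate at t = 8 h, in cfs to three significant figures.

By discrete convolution, Q_j = Σ (P_i / 1 in) · U_{j−i}.
At t = 8 h (j=4): Q = (0.9/1)·7 + (2.6/1)·10 = 32.3 cfs.

Q ≈ 32.3 cfs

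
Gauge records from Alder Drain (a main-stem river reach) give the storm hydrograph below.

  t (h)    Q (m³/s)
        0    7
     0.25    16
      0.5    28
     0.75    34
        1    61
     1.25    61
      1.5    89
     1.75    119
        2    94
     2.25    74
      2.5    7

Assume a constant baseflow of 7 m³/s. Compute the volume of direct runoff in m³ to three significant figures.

Direct-runoff ordinates (Q − Q_b): 0.0, 9.0, 21.0, 27.0, 54.0, 54.0, 82.0, 112.0, 87.0, 67.0, 0.0 m³/s.
ΣQ_DR = 513.0 m³/s.
With Δt = 0.25 h = 900 s, V = ΣQ_DR · Δt = 513.0 × 900 = 4.62 × 10^5 m³.

V ≈ 4.62 × 10^5 m³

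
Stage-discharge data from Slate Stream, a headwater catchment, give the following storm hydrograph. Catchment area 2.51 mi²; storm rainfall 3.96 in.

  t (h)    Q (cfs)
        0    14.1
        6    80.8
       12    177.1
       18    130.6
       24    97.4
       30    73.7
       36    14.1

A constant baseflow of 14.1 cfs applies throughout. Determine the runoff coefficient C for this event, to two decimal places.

C ≈ 0.46

ΣQ_DR = 489.1 cfs; V = ΣQ_DR·Δt = 1.056 × 10^7 ft³.
Runoff depth d = V / A = 1.812 in.
C = d / P = 1.812 / 3.96 = 0.46.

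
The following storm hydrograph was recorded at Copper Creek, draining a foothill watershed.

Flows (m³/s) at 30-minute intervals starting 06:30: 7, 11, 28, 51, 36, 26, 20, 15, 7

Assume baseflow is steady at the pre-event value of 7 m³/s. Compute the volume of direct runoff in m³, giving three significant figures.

Direct-runoff ordinates (Q − Q_b): 0.0, 4.0, 21.0, 44.0, 29.0, 19.0, 13.0, 8.0, 0.0 m³/s.
ΣQ_DR = 138.0 m³/s.
With Δt = 0.5 h = 1800 s, V = ΣQ_DR · Δt = 138.0 × 1800 = 2.48 × 10^5 m³.

V ≈ 2.48 × 10^5 m³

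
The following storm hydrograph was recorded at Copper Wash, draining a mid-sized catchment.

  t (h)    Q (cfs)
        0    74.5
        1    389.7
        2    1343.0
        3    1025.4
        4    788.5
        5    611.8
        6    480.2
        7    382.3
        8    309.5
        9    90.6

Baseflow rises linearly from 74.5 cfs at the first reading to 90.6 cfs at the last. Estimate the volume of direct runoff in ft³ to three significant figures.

Direct-runoff ordinates (Q − Q_b): 0.00, 313.41, 1264.92, 945.53, 706.84, 528.36, 394.97, 295.28, 220.69, 0.00 cfs.
ΣQ_DR = 4670 cfs.
With Δt = 1 h = 3600 s, V = ΣQ_DR · Δt = 4670 × 3600 = 1.68 × 10^7 ft³.

V ≈ 1.68 × 10^7 ft³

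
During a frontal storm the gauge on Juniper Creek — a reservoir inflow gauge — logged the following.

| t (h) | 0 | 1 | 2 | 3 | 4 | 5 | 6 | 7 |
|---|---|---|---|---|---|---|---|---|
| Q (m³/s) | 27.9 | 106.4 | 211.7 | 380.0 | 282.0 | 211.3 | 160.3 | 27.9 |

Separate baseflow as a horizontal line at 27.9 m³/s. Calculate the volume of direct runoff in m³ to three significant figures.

Direct-runoff ordinates (Q − Q_b): 0.0, 78.5, 183.8, 352.1, 254.1, 183.4, 132.4, 0.0 m³/s.
ΣQ_DR = 1184 m³/s.
With Δt = 1 h = 3600 s, V = ΣQ_DR · Δt = 1184 × 3600 = 4.26 × 10^6 m³.

V ≈ 4.26 × 10^6 m³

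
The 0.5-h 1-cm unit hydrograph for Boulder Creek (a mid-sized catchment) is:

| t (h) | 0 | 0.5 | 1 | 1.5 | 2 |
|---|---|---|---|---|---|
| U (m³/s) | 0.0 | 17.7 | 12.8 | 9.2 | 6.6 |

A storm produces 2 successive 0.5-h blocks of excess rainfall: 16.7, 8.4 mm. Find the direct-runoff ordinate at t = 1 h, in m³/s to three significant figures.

By discrete convolution, Q_j = Σ (P_i / 10 mm) · U_{j−i}.
At t = 1 h (j=2): Q = (16.7/10)·12.8 + (8.4/10)·17.7 = 36.2 m³/s.

Q ≈ 36.2 m³/s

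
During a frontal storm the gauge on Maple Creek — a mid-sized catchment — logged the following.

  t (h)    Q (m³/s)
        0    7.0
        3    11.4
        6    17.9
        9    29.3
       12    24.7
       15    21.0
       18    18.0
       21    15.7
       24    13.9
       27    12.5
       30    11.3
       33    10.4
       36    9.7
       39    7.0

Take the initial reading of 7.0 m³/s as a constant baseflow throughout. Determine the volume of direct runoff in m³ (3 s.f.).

V ≈ 1.21 × 10^6 m³

Direct-runoff ordinates (Q − Q_b): 0.0, 4.4, 10.9, 22.3, 17.7, 14.0, 11.0, 8.7, 6.9, 5.5, 4.3, 3.4, 2.7, 0.0 m³/s.
ΣQ_DR = 111.8 m³/s.
With Δt = 3 h = 10800 s, V = ΣQ_DR · Δt = 111.8 × 10800 = 1.21 × 10^6 m³.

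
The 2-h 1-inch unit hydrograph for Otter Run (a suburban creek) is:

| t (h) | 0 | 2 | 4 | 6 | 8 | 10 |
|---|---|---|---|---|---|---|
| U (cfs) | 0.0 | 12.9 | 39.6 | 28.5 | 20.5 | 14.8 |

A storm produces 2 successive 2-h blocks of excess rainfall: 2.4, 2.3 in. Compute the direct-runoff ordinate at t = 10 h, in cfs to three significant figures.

By discrete convolution, Q_j = Σ (P_i / 1 in) · U_{j−i}.
At t = 10 h (j=5): Q = (2.4/1)·14.8 + (2.3/1)·20.5 = 82.7 cfs.

Q ≈ 82.7 cfs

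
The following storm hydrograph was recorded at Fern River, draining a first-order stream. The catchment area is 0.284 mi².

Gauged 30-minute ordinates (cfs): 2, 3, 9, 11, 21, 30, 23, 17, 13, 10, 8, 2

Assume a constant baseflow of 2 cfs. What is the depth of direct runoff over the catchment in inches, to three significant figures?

Direct runoff: 0.0, 1.0, 7.0, 9.0, 19.0, 28.0, 21.0, 15.0, 11.0, 8.0, 6.0, 0.0 cfs; ΣQ_DR = 125.0 cfs.
V = ΣQ_DR · Δt = 125.0 × 1800 s = 2.250 × 10^5 ft³.
Over A = 0.284 mi², depth = V / A = 0.341 in.

d ≈ 0.341 in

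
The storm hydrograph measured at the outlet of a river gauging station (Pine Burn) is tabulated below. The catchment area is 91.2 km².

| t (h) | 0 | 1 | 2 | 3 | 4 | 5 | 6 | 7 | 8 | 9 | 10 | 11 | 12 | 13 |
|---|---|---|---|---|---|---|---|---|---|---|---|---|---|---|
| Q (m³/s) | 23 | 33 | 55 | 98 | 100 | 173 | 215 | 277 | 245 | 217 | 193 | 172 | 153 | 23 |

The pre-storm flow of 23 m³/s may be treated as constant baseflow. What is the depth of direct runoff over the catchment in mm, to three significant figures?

Direct runoff: 0.0, 10.0, 32.0, 75.0, 77.0, 150.0, 192.0, 254.0, 222.0, 194.0, 170.0, 149.0, 130.0, 0.0 m³/s; ΣQ_DR = 1655 m³/s.
V = ΣQ_DR · Δt = 1655 × 3600 s = 5.958 × 10^6 m³.
Over A = 91.2 km², depth = V / A = 65.3 mm.

d ≈ 65.3 mm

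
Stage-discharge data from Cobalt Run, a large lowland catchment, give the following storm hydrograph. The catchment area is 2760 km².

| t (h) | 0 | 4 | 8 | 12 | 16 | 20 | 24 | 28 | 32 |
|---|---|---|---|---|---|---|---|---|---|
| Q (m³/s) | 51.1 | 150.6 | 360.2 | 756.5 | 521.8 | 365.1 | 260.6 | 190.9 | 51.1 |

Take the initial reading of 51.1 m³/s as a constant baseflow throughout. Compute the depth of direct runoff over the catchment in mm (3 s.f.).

d ≈ 11.7 mm

Direct runoff: 0.0, 99.5, 309.1, 705.4, 470.7, 314.0, 209.5, 139.8, 0.0 m³/s; ΣQ_DR = 2248 m³/s.
V = ΣQ_DR · Δt = 2248 × 14400 s = 3.237 × 10^7 m³.
Over A = 2760 km², depth = V / A = 11.7 mm.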